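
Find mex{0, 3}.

1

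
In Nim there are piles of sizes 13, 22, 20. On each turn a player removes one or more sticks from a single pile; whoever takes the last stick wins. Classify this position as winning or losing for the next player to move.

Winning position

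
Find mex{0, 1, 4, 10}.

2

The values 0, 1 are all present; 2 is the first non-negative integer missing from the set.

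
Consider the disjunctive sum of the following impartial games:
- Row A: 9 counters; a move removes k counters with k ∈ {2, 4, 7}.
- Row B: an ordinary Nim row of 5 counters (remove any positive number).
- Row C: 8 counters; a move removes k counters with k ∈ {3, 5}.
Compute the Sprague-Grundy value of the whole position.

Build the Grundy sequence for row A with g(k) = mex{g(k−s) : s ∈ {2, 4, 7}, s ≤ k}:
k:     0  1  2  3  4  5  6  7  8  9
g(k):  0  0  1  1  2  2  0  3  1  0
So g(9) = 0.
Row B is a plain Nim row of size 5, so its Grundy value is 5.
Grundy values for row C (subtraction set {3, 5}):
g(0) = mex{} = 0
g(1) = mex{} = 0
g(2) = mex{} = 0
g(3) = mex{0} = 1
g(4) = mex{0} = 1
g(5) = mex{0} = 1
g(6) = mex{0,1} = 2
g(7) = mex{0,1} = 2
g(8) = mex{1} = 0
So g(8) = 0.
The value of a disjunctive sum is the nim-sum of the parts.
Combined value = 0 ⊕ 5 ⊕ 0 = 5.

5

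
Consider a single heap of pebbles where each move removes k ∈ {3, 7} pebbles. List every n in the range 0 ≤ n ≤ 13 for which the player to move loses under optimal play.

Grundy values for subtraction set {3, 7}:
k:     0  1  2  3  4  5  6  7  8  9 10 11 12 13
g(k):  0  0  0  1  1  1  0  2  2  1  0  0  0  1
The P-positions (g = 0) in 0..13 are 0, 1, 2, 6, 10, 11, 12.

0, 1, 2, 6, 10, 11, 12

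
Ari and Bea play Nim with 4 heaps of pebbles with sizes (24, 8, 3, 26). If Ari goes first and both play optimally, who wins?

Ari wins

Write each in binary and XOR column by column:
  11000  (24)
  01000  (8)
  00011  (3)
  11010  (26)
  -----
  01001  (9)
The nim-sum is 9 ≠ 0, so this is an N-position: the player to move can win; Ari has a winning move.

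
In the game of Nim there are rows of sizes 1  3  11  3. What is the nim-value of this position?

10

Compute the nim-sum pairwise:
1 ^ 3 = 2
2 ^ 11 = 9
9 ^ 3 = 10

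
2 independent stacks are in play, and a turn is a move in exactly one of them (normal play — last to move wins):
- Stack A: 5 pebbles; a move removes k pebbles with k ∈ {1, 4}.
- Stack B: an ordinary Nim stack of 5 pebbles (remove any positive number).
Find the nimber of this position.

Grundy values for stack A (subtraction set {1, 4}):
k:     0  1  2  3  4  5
g(k):  0  1  0  1  2  0
So g(5) = 0.
Stack B is a plain Nim stack of size 5, so its Grundy value is 5.
By the Sprague-Grundy theorem, the Grundy value of a sum of independent games is the XOR of the component values.
Combined value = 0 ⊕ 5 = 5.

5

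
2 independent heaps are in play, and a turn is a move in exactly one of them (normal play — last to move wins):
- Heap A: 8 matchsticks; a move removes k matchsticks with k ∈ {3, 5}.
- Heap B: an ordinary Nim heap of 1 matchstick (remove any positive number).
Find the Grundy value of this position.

1

For heap A, compute g(0), g(1), … with moves {3, 5}:
g(0) = mex{} = 0
g(1) = mex{} = 0
g(2) = mex{} = 0
g(3) = mex{0} = 1
g(4) = mex{0} = 1
g(5) = mex{0} = 1
g(6) = mex{0,1} = 2
g(7) = mex{0,1} = 2
g(8) = mex{1} = 0
So g(8) = 0.
Heap B is a plain Nim heap of size 1, so its Grundy value is 1.
By the Sprague-Grundy theorem, the Grundy value of a sum of independent games is the XOR of the component values.
Combined value = 0 XOR 1 = 1.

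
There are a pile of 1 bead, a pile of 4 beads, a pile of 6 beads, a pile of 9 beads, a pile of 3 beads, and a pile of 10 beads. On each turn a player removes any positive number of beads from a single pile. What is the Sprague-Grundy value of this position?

3

Compute the nim-sum pairwise:
1 XOR 4 = 5
5 XOR 6 = 3
3 XOR 9 = 10
10 XOR 3 = 9
9 XOR 10 = 3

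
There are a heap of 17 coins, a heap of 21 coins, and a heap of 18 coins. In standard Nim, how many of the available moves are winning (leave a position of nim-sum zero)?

Nim-sum: 17 ^ 21 ^ 18 = 22.
The overall nim-sum is X = 22. A heap of size p has a winning move iff p XOR X < p (reduce it to p XOR X).
  17: 17 XOR 22 = 7 < 17 — winning move (to 7).
  21: 21 XOR 22 = 3 < 21 — winning move (to 3).
  18: 18 XOR 22 = 4 < 18 — winning move (to 4).
That gives 3 winning moves.

3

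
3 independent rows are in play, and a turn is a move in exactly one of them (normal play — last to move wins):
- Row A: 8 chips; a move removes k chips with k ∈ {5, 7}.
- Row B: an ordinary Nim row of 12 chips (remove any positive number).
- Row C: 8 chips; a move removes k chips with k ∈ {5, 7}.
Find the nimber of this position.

For row A, compute g(0), g(1), … with moves {5, 7}:
k:     0  1  2  3  4  5  6  7  8
g(k):  0  0  0  0  0  1  1  1  1
So g(8) = 1.
Row B is a plain Nim row of size 12, so its Grundy value is 12.
Build the Grundy sequence for row C with g(k) = mex{g(k−s) : s ∈ {5, 7}, s ≤ k}:
k:     0  1  2  3  4  5  6  7  8
g(k):  0  0  0  0  0  1  1  1  1
So g(8) = 1.
The value of a disjunctive sum is the nim-sum of the parts.
Combined value = 1 ⊕ 12 ⊕ 1 = 12.

12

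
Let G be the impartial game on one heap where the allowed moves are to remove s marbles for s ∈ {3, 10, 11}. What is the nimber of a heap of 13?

Build the Grundy sequence with g(k) = mex{g(k−s) : s ∈ {3, 10, 11}, s ≤ k}:
g(0) = mex{} = 0
g(1) = mex{} = 0
g(2) = mex{} = 0
g(3) = mex{0} = 1
g(4) = mex{0} = 1
g(5) = mex{0} = 1
g(6) = mex{1} = 0
g(7) = mex{1} = 0
g(8) = mex{1} = 0
g(9) = mex{0} = 1
g(10) = mex{0} = 1
g(11) = mex{0} = 1
g(12) = mex{0,1} = 2
g(13) = mex{0,1} = 2
So g(13) = 2.

2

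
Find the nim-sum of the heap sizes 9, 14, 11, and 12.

Bitwise XOR of the heap sizes:
  1001  (9)
  1110  (14)
  1011  (11)
  1100  (12)
  ----
  0000  (0)

0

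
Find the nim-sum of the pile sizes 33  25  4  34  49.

47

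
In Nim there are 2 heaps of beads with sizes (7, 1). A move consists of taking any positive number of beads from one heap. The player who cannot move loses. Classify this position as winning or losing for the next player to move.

Winning position

Bitwise XOR of the heap sizes:
  111  (7)
  001  (1)
  ---
  110  (6)
The nim-sum is 6 ≠ 0, so this is an N-position: the player to move can win.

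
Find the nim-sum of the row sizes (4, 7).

3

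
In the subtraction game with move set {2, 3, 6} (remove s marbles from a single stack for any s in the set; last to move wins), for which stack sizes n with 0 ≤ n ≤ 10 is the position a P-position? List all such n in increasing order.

0, 1, 5, 9, 10

Build the Grundy sequence with g(k) = mex{g(k−s) : s ∈ {2, 3, 6}, s ≤ k}:
g(0) = mex{} = 0
g(1) = mex{} = 0
g(2) = mex{0} = 1
g(3) = mex{0} = 1
g(4) = mex{0,1} = 2
g(5) = mex{1} = 0
g(6) = mex{0,1,2} = 3
g(7) = mex{0,2} = 1
g(8) = mex{0,1,3} = 2
g(9) = mex{1,3} = 0
g(10) = mex{1,2} = 0
The P-positions (g = 0) in 0..10 are 0, 1, 5, 9, 10.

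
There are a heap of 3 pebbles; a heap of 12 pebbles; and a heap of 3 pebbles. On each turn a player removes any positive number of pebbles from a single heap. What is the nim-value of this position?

Write each in binary and XOR column by column:
  0011  (3)
  1100  (12)
  0011  (3)
  ----
  1100  (12)

12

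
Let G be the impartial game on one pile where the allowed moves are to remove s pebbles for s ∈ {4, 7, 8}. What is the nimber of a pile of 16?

1

Compute g(0), g(1), … for moves {4, 7, 8}:
k:     0  1  2  3  4  5  6  7  8  9 10 11 12 13 14 15 16
g(k):  0  0  0  0  1  1  1  1  2  2  2  2  0  0  0  0  1
So g(16) = 1.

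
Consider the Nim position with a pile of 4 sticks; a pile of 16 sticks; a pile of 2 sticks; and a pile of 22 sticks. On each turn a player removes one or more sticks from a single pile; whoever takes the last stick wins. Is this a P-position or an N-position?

In binary:
  00100  (4)
  10000  (16)
  00010  (2)
  10110  (22)
  -----
  00000  (0)
The nim-sum is 0, so this is a P-position: the player to move is in a losing position under optimal play.

P-position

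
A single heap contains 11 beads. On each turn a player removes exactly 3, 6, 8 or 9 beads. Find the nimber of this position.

3

Build the Grundy sequence with g(k) = mex{g(k−s) : s ∈ {3, 6, 8, 9}, s ≤ k}:
k:     0  1  2  3  4  5  6  7  8  9 10 11
g(k):  0  0  0  1  1  1  2  2  2  3  3  3
So g(11) = 3.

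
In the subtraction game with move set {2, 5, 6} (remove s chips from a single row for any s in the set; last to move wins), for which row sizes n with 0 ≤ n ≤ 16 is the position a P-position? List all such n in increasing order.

Compute g(0), g(1), … for moves {2, 5, 6}:
k:     0  1  2  3  4  5  6  7  8  9 10 11 12 13 14 15 16
g(k):  0  0  1  1  0  2  1  3  0  2  1  0  0  1  1  0  2
The P-positions (g = 0) in 0..16 are 0, 1, 4, 8, 11, 12, 15.

0, 1, 4, 8, 11, 12, 15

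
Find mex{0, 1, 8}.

2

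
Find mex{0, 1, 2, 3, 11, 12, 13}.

The values 0, 1, 2, 3 are all present; 4 is the first non-negative integer missing from the set.

4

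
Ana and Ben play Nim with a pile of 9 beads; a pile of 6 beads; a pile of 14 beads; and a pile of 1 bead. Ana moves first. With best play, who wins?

Compute the nim-sum pairwise:
9 XOR 6 = 15
15 XOR 14 = 1
1 XOR 1 = 0
The nim-sum is 0, so this is a P-position: the player to move is in a losing position under optimal play; Ana is about to move from it and so loses — Ben wins.

Ben wins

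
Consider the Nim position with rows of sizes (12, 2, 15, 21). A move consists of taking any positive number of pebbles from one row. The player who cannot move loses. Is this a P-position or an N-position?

N-position

Bitwise XOR of the heap sizes:
  01100  (12)
  00010  (2)
  01111  (15)
  10101  (21)
  -----
  10100  (20)
The nim-sum is 20 ≠ 0, so this is an N-position: the player to move can win.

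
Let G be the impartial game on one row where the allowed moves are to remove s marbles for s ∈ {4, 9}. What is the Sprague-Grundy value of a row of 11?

2

Grundy values for subtraction set {4, 9}:
g(0) = mex{} = 0
g(1) = mex{} = 0
g(2) = mex{} = 0
g(3) = mex{} = 0
g(4) = mex{0} = 1
g(5) = mex{0} = 1
g(6) = mex{0} = 1
g(7) = mex{0} = 1
g(8) = mex{1} = 0
g(9) = mex{0,1} = 2
g(10) = mex{0,1} = 2
g(11) = mex{0,1} = 2
So g(11) = 2.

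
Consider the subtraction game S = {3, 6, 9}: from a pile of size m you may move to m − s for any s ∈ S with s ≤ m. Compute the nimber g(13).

0

Build the Grundy sequence with g(k) = mex{g(k−s) : s ∈ {3, 6, 9}, s ≤ k}:
g(0) = mex{} = 0
g(1) = mex{} = 0
g(2) = mex{} = 0
g(3) = mex{0} = 1
g(4) = mex{0} = 1
g(5) = mex{0} = 1
g(6) = mex{0,1} = 2
g(7) = mex{0,1} = 2
g(8) = mex{0,1} = 2
g(9) = mex{0,1,2} = 3
g(10) = mex{0,1,2} = 3
g(11) = mex{0,1,2} = 3
g(12) = mex{1,2,3} = 0
g(13) = mex{1,2,3} = 0
So g(13) = 0.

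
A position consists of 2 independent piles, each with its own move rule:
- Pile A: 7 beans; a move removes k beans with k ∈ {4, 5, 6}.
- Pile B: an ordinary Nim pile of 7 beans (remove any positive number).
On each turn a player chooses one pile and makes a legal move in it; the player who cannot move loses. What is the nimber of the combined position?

6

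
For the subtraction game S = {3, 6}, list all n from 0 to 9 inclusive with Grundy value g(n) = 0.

0, 1, 2, 9

Grundy values for subtraction set {3, 6}:
k:     0  1  2  3  4  5  6  7  8  9
g(k):  0  0  0  1  1  1  2  2  2  0
The P-positions (g = 0) in 0..9 are 0, 1, 2, 9.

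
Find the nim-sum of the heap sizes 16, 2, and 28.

14

In binary:
  10000  (16)
  00010  (2)
  11100  (28)
  -----
  01110  (14)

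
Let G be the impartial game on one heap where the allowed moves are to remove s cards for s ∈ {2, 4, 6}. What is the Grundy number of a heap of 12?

Build the Grundy sequence with g(k) = mex{g(k−s) : s ∈ {2, 4, 6}, s ≤ k}:
k:     0  1  2  3  4  5  6  7  8  9 10 11 12
g(k):  0  0  1  1  2  2  3  3  0  0  1  1  2
So g(12) = 2.

2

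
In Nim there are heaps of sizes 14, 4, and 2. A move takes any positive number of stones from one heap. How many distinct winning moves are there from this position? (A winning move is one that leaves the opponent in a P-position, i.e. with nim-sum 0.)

1

Write each in binary and XOR column by column:
  1110  (14)
  0100  (4)
  0010  (2)
  ----
  1000  (8)
The overall nim-sum is X = 8. A heap of size p has a winning move iff p XOR X < p (reduce it to p XOR X).
  14: 14 XOR 8 = 6 < 14 — winning move (to 6).
  4: 4 XOR 8 = 12 ≥ 4 — no move.
  2: 2 XOR 8 = 10 ≥ 2 — no move.
That gives 1 winning move.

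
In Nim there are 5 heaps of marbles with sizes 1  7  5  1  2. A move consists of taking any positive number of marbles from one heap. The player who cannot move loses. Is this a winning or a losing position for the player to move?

Losing position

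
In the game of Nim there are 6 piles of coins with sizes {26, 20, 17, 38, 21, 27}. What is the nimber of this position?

55

Nim-sum: 26 ^ 20 ^ 17 ^ 38 ^ 21 ^ 27 = 55.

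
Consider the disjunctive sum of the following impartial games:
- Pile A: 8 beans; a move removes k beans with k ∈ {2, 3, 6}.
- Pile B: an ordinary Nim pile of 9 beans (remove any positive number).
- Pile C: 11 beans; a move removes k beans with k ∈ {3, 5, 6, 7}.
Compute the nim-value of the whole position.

For pile A, compute g(0), g(1), … with moves {2, 3, 6}:
g(0) = mex{} = 0
g(1) = mex{} = 0
g(2) = mex{0} = 1
g(3) = mex{0} = 1
g(4) = mex{0,1} = 2
g(5) = mex{1} = 0
g(6) = mex{0,1,2} = 3
g(7) = mex{0,2} = 1
g(8) = mex{0,1,3} = 2
So g(8) = 2.
Pile B is a plain Nim pile of size 9, so its Grundy value is 9.
For pile C, compute g(0), g(1), … with moves {3, 5, 6, 7}:
g(0) = mex{} = 0
g(1) = mex{} = 0
g(2) = mex{} = 0
g(3) = mex{0} = 1
g(4) = mex{0} = 1
g(5) = mex{0} = 1
g(6) = mex{0,1} = 2
g(7) = mex{0,1} = 2
g(8) = mex{0,1} = 2
g(9) = mex{0,1,2} = 3
g(10) = mex{1,2} = 0
g(11) = mex{1,2} = 0
So g(11) = 0.
By the Sprague-Grundy theorem, the Grundy value of a sum of independent games is the XOR of the component values.
Combined value = 2 XOR 9 XOR 0 = 11.

11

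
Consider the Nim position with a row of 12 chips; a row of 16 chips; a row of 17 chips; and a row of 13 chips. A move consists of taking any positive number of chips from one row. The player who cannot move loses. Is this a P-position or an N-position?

P-position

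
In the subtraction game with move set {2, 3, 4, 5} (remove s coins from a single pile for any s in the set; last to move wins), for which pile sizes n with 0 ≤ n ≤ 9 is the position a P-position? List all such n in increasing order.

0, 1, 7, 8

Compute g(0), g(1), … for moves {2, 3, 4, 5}:
g(0) = mex{} = 0
g(1) = mex{} = 0
g(2) = mex{0} = 1
g(3) = mex{0} = 1
g(4) = mex{0,1} = 2
g(5) = mex{0,1} = 2
g(6) = mex{0,1,2} = 3
g(7) = mex{1,2} = 0
g(8) = mex{1,2,3} = 0
g(9) = mex{0,2,3} = 1
The P-positions (g = 0) in 0..9 are 0, 1, 7, 8.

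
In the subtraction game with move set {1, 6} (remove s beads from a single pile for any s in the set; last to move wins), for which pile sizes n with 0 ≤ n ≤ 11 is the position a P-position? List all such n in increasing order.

Grundy values for subtraction set {1, 6}:
k:     0  1  2  3  4  5  6  7  8  9 10 11
g(k):  0  1  0  1  0  1  2  0  1  0  1  0
The P-positions (g = 0) in 0..11 are 0, 2, 4, 7, 9, 11.

0, 2, 4, 7, 9, 11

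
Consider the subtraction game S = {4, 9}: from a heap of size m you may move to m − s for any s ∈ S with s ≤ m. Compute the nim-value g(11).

2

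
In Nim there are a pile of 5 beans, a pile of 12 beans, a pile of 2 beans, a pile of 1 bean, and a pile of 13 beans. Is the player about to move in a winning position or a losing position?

Winning position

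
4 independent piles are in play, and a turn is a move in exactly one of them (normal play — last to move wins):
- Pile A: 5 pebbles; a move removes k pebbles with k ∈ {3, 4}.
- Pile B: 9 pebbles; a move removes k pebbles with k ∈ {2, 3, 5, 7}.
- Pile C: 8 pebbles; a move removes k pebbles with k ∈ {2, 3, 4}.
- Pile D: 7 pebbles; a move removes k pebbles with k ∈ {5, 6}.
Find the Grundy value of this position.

1

For pile A, compute g(0), g(1), … with moves {3, 4}:
g(0) = mex{} = 0
g(1) = mex{} = 0
g(2) = mex{} = 0
g(3) = mex{0} = 1
g(4) = mex{0} = 1
g(5) = mex{0} = 1
So g(5) = 1.
Build the Grundy sequence for pile B with g(k) = mex{g(k−s) : s ∈ {2, 3, 5, 7}, s ≤ k}:
k:     0  1  2  3  4  5  6  7  8  9
g(k):  0  0  1  1  2  2  3  3  4  0
So g(9) = 0.
For pile C, compute g(0), g(1), … with moves {2, 3, 4}:
k:     0  1  2  3  4  5  6  7  8
g(k):  0  0  1  1  2  2  0  0  1
So g(8) = 1.
Build the Grundy sequence for pile D with g(k) = mex{g(k−s) : s ∈ {5, 6}, s ≤ k}:
k:     0  1  2  3  4  5  6  7
g(k):  0  0  0  0  0  1  1  1
So g(7) = 1.
The value of a disjunctive sum is the nim-sum of the parts.
Combined value = 1 ⊕ 0 ⊕ 1 ⊕ 1 = 1.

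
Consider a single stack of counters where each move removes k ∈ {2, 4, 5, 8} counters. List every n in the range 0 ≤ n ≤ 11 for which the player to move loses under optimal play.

0, 1, 7, 10

Compute g(0), g(1), … for moves {2, 4, 5, 8}:
k:     0  1  2  3  4  5  6  7  8  9 10 11
g(k):  0  0  1  1  2  2  3  0  4  1  0  2
The P-positions (g = 0) in 0..11 are 0, 1, 7, 10.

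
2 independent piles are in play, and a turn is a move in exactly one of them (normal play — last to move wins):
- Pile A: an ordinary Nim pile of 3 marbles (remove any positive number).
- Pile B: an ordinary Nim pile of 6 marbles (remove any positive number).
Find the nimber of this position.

5

Pile A is a plain Nim pile of size 3, so its Grundy value is 3.
Pile B is a plain Nim pile of size 6, so its Grundy value is 6.
The value of a disjunctive sum is the nim-sum of the parts.
Combined value = 3 ⊕ 6 = 5.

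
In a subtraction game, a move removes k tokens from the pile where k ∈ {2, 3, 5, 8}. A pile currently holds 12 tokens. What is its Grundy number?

Build the Grundy sequence with g(k) = mex{g(k−s) : s ∈ {2, 3, 5, 8}, s ≤ k}:
g(0) = mex{} = 0
g(1) = mex{} = 0
g(2) = mex{0} = 1
g(3) = mex{0} = 1
g(4) = mex{0,1} = 2
g(5) = mex{0,1} = 2
g(6) = mex{0,1,2} = 3
g(7) = mex{1,2} = 0
g(8) = mex{0,1,2,3} = 4
g(9) = mex{0,2,3} = 1
g(10) = mex{0,1,2,4} = 3
g(11) = mex{1,3,4} = 0
g(12) = mex{0,1,2,3} = 4
So g(12) = 4.

4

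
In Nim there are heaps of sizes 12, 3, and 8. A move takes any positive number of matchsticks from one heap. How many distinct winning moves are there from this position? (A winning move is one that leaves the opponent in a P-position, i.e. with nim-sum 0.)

1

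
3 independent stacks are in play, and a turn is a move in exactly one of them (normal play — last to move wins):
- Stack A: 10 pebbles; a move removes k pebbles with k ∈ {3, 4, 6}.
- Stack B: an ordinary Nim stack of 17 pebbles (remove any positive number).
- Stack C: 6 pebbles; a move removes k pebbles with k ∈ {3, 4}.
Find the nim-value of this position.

For stack A, compute g(0), g(1), … with moves {3, 4, 6}:
g(0) = mex{} = 0
g(1) = mex{} = 0
g(2) = mex{} = 0
g(3) = mex{0} = 1
g(4) = mex{0} = 1
g(5) = mex{0} = 1
g(6) = mex{0,1} = 2
g(7) = mex{0,1} = 2
g(8) = mex{0,1} = 2
g(9) = mex{1,2} = 0
g(10) = mex{1,2} = 0
So g(10) = 0.
Stack B is a plain Nim stack of size 17, so its Grundy value is 17.
Build the Grundy sequence for stack C with g(k) = mex{g(k−s) : s ∈ {3, 4}, s ≤ k}:
g(0) = mex{} = 0
g(1) = mex{} = 0
g(2) = mex{} = 0
g(3) = mex{0} = 1
g(4) = mex{0} = 1
g(5) = mex{0} = 1
g(6) = mex{0,1} = 2
So g(6) = 2.
The value of a disjunctive sum is the nim-sum of the parts.
Combined value = 0 XOR 17 XOR 2 = 19.

19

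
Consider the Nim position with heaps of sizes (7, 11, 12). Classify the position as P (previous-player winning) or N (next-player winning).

Bitwise XOR of the heap sizes:
  0111  (7)
  1011  (11)
  1100  (12)
  ----
  0000  (0)
The nim-sum is 0, so this is a P-position: the player to move is in a losing position under optimal play.

P-position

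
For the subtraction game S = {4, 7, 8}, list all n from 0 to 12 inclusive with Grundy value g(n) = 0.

0, 1, 2, 3, 12

Grundy values for subtraction set {4, 7, 8}:
k:     0  1  2  3  4  5  6  7  8  9 10 11 12
g(k):  0  0  0  0  1  1  1  1  2  2  2  2  0
The P-positions (g = 0) in 0..12 are 0, 1, 2, 3, 12.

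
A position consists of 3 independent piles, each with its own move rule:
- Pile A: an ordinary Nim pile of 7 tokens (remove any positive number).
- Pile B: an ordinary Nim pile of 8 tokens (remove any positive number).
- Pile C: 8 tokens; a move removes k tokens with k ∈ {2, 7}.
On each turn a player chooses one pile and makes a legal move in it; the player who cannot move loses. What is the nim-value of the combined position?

Pile A is a plain Nim pile of size 7, so its Grundy value is 7.
Pile B is a plain Nim pile of size 8, so its Grundy value is 8.
Build the Grundy sequence for pile C with g(k) = mex{g(k−s) : s ∈ {2, 7}, s ≤ k}:
g(0) = mex{} = 0
g(1) = mex{} = 0
g(2) = mex{0} = 1
g(3) = mex{0} = 1
g(4) = mex{1} = 0
g(5) = mex{1} = 0
g(6) = mex{0} = 1
g(7) = mex{0} = 1
g(8) = mex{0,1} = 2
So g(8) = 2.
The value of a disjunctive sum is the nim-sum of the parts.
Combined value = 7 ⊕ 8 ⊕ 2 = 13.

13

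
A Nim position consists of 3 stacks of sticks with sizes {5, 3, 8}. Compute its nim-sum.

14

Compute the nim-sum pairwise:
5 ⊕ 3 = 6
6 ⊕ 8 = 14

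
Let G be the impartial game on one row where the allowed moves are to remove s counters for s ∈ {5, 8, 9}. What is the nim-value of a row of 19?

Build the Grundy sequence with g(k) = mex{g(k−s) : s ∈ {5, 8, 9}, s ≤ k}:
k:     0  1  2  3  4  5  6  7  8  9 10 11 12 13 14 15 16 17 18 19
g(k):  0  0  0  0  0  1  1  1  1  1  2  2  2  2  0  0  0  0  0  1
So g(19) = 1.

1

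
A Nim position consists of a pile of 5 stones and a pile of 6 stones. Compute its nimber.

Write each in binary and XOR column by column:
  101  (5)
  110  (6)
  ---
  011  (3)

3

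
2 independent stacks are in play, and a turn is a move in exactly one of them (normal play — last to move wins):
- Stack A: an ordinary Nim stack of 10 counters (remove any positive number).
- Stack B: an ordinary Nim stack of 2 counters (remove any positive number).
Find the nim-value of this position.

Stack A is a plain Nim stack of size 10, so its Grundy value is 10.
Stack B is a plain Nim stack of size 2, so its Grundy value is 2.
By the Sprague-Grundy theorem, the Grundy value of a sum of independent games is the XOR of the component values.
Combined value = 10 XOR 2 = 8.

8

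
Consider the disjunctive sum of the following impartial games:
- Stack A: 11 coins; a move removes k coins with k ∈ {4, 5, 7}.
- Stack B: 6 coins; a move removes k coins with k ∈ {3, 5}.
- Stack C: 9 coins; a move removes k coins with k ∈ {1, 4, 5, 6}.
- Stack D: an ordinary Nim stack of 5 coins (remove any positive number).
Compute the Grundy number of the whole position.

7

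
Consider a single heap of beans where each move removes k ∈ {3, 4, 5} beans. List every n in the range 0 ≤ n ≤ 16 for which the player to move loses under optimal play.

0, 1, 2, 8, 9, 10, 16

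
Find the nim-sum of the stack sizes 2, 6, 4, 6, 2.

4

Write each in binary and XOR column by column:
  010  (2)
  110  (6)
  100  (4)
  110  (6)
  010  (2)
  ---
  100  (4)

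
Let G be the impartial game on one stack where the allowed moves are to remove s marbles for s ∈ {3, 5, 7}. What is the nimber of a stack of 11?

Build the Grundy sequence with g(k) = mex{g(k−s) : s ∈ {3, 5, 7}, s ≤ k}:
k:     0  1  2  3  4  5  6  7  8  9 10 11
g(k):  0  0  0  1  1  1  2  2  2  3  0  0
So g(11) = 0.

0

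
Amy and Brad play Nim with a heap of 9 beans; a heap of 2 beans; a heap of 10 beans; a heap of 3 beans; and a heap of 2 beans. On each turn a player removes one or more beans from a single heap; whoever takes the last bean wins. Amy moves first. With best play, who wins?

Brad wins

In binary:
  1001  (9)
  0010  (2)
  1010  (10)
  0011  (3)
  0010  (2)
  ----
  0000  (0)
The nim-sum is 0, so this is a P-position: the player to move is in a losing position under optimal play; Amy is about to move from it and so loses — Brad wins.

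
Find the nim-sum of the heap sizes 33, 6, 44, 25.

18

Nim-sum: 33 XOR 6 XOR 44 XOR 25 = 18.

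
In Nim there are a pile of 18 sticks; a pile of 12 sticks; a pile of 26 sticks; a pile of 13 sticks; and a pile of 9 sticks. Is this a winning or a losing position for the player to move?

Losing position

Write each in binary and XOR column by column:
  10010  (18)
  01100  (12)
  11010  (26)
  01101  (13)
  01001  (9)
  -----
  00000  (0)
The nim-sum is 0, so this is a P-position: the player to move is in a losing position under optimal play.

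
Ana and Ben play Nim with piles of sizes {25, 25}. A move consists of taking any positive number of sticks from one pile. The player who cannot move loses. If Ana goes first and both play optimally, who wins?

Ben wins

Write each in binary and XOR column by column:
  11001  (25)
  11001  (25)
  -----
  00000  (0)
The nim-sum is 0, so this is a P-position: the player to move is in a losing position under optimal play; Ana is about to move from it and so loses — Ben wins.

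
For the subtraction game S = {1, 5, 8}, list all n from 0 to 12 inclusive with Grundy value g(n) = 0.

Compute g(0), g(1), … for moves {1, 5, 8}:
g(0) = mex{} = 0
g(1) = mex{0} = 1
g(2) = mex{1} = 0
g(3) = mex{0} = 1
g(4) = mex{1} = 0
g(5) = mex{0} = 1
g(6) = mex{1} = 0
g(7) = mex{0} = 1
g(8) = mex{0,1} = 2
g(9) = mex{0,1,2} = 3
g(10) = mex{0,1,3} = 2
g(11) = mex{0,1,2} = 3
g(12) = mex{0,1,3} = 2
The P-positions (g = 0) in 0..12 are 0, 2, 4, 6.

0, 2, 4, 6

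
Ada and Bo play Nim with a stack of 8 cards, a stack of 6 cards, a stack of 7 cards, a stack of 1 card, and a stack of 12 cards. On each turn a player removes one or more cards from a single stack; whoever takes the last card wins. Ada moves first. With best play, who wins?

Ada wins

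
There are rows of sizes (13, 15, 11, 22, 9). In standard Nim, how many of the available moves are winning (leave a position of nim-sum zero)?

1

Compute the nim-sum pairwise:
13 XOR 15 = 2
2 XOR 11 = 9
9 XOR 22 = 31
31 XOR 9 = 22
The overall nim-sum is X = 22. A row of size p has a winning move iff p XOR X < p (reduce it to p XOR X).
  13: 13 XOR 22 = 27 ≥ 13 — no move.
  15: 15 XOR 22 = 25 ≥ 15 — no move.
  11: 11 XOR 22 = 29 ≥ 11 — no move.
  22: 22 XOR 22 = 0 < 22 — winning move (to 0).
  9: 9 XOR 22 = 31 ≥ 9 — no move.
That gives 1 winning move.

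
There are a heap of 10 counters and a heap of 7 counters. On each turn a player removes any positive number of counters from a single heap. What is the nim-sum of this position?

13

Compute the nim-sum pairwise:
10 ⊕ 7 = 13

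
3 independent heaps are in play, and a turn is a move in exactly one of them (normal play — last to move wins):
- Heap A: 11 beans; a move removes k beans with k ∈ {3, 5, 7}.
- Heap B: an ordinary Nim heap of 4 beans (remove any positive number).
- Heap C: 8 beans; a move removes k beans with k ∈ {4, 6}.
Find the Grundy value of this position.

For heap A, compute g(0), g(1), … with moves {3, 5, 7}:
k:     0  1  2  3  4  5  6  7  8  9 10 11
g(k):  0  0  0  1  1  1  2  2  2  3  0  0
So g(11) = 0.
Heap B is a plain Nim heap of size 4, so its Grundy value is 4.
For heap C, compute g(0), g(1), … with moves {4, 6}:
k:     0  1  2  3  4  5  6  7  8
g(k):  0  0  0  0  1  1  1  1  2
So g(8) = 2.
By the Sprague-Grundy theorem, the Grundy value of a sum of independent games is the XOR of the component values.
Combined value = 0 ⊕ 4 ⊕ 2 = 6.

6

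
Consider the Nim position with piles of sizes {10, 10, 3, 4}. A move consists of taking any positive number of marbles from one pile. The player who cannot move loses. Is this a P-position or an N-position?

Nim-sum: 10 XOR 10 XOR 3 XOR 4 = 7.
The nim-sum is 7 ≠ 0, so this is an N-position: the player to move can win.

N-position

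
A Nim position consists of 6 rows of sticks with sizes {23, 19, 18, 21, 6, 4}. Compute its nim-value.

Write each in binary and XOR column by column:
  10111  (23)
  10011  (19)
  10010  (18)
  10101  (21)
  00110  (6)
  00100  (4)
  -----
  00001  (1)

1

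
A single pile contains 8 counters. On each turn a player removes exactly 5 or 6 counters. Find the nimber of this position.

Build the Grundy sequence with g(k) = mex{g(k−s) : s ∈ {5, 6}, s ≤ k}:
k:     0  1  2  3  4  5  6  7  8
g(k):  0  0  0  0  0  1  1  1  1
So g(8) = 1.

1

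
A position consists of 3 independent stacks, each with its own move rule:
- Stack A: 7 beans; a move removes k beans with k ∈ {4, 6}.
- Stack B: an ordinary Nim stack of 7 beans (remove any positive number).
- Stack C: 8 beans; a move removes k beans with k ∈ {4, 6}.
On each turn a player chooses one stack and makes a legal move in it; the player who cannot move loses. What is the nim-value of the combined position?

Grundy values for stack A (subtraction set {4, 6}):
g(0) = mex{} = 0
g(1) = mex{} = 0
g(2) = mex{} = 0
g(3) = mex{} = 0
g(4) = mex{0} = 1
g(5) = mex{0} = 1
g(6) = mex{0} = 1
g(7) = mex{0} = 1
So g(7) = 1.
Stack B is a plain Nim stack of size 7, so its Grundy value is 7.
Build the Grundy sequence for stack C with g(k) = mex{g(k−s) : s ∈ {4, 6}, s ≤ k}:
k:     0  1  2  3  4  5  6  7  8
g(k):  0  0  0  0  1  1  1  1  2
So g(8) = 2.
By the Sprague-Grundy theorem, the Grundy value of a sum of independent games is the XOR of the component values.
Combined value = 1 ⊕ 7 ⊕ 2 = 4.

4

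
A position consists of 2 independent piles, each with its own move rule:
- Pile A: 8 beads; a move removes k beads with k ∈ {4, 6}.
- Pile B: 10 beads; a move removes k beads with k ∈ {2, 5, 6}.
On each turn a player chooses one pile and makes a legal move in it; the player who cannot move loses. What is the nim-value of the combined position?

For pile A, compute g(0), g(1), … with moves {4, 6}:
k:     0  1  2  3  4  5  6  7  8
g(k):  0  0  0  0  1  1  1  1  2
So g(8) = 2.
Grundy values for pile B (subtraction set {2, 5, 6}):
k:     0  1  2  3  4  5  6  7  8  9 10
g(k):  0  0  1  1  0  2  1  3  0  2  1
So g(10) = 1.
The value of a disjunctive sum is the nim-sum of the parts.
Combined value = 2 XOR 1 = 3.

3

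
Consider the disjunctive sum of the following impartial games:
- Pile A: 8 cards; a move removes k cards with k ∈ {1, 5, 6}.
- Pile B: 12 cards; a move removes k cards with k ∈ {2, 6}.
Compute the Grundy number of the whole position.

2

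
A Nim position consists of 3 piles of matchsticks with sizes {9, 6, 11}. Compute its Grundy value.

4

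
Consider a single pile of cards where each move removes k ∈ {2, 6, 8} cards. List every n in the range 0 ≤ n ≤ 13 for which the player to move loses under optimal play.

0, 1, 4, 5

Build the Grundy sequence with g(k) = mex{g(k−s) : s ∈ {2, 6, 8}, s ≤ k}:
g(0) = mex{} = 0
g(1) = mex{} = 0
g(2) = mex{0} = 1
g(3) = mex{0} = 1
g(4) = mex{1} = 0
g(5) = mex{1} = 0
g(6) = mex{0} = 1
g(7) = mex{0} = 1
g(8) = mex{0,1} = 2
g(9) = mex{0,1} = 2
g(10) = mex{0,1,2} = 3
g(11) = mex{0,1,2} = 3
g(12) = mex{0,1,3} = 2
g(13) = mex{0,1,3} = 2
The P-positions (g = 0) in 0..13 are 0, 1, 4, 5.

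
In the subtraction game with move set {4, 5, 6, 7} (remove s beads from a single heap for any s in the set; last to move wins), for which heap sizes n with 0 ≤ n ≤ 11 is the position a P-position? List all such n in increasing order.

0, 1, 2, 3, 11

Grundy values for subtraction set {4, 5, 6, 7}:
g(0) = mex{} = 0
g(1) = mex{} = 0
g(2) = mex{} = 0
g(3) = mex{} = 0
g(4) = mex{0} = 1
g(5) = mex{0} = 1
g(6) = mex{0} = 1
g(7) = mex{0} = 1
g(8) = mex{0,1} = 2
g(9) = mex{0,1} = 2
g(10) = mex{0,1} = 2
g(11) = mex{1} = 0
The P-positions (g = 0) in 0..11 are 0, 1, 2, 3, 11.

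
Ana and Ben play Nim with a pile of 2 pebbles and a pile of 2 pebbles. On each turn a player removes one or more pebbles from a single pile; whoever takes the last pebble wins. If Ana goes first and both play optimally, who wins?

Bitwise XOR of the heap sizes:
  10  (2)
  10  (2)
  --
  00  (0)
The nim-sum is 0, so this is a P-position: the player to move is in a losing position under optimal play; Ana is about to move from it and so loses — Ben wins.

Ben wins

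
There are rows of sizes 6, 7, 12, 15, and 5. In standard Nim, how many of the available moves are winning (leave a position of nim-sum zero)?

5

Bitwise XOR of the heap sizes:
  0110  (6)
  0111  (7)
  1100  (12)
  1111  (15)
  0101  (5)
  ----
  0111  (7)
The overall nim-sum is X = 7. A row of size p has a winning move iff p XOR X < p (reduce it to p XOR X).
  6: 6 XOR 7 = 1 < 6 — winning move (to 1).
  7: 7 XOR 7 = 0 < 7 — winning move (to 0).
  12: 12 XOR 7 = 11 < 12 — winning move (to 11).
  15: 15 XOR 7 = 8 < 15 — winning move (to 8).
  5: 5 XOR 7 = 2 < 5 — winning move (to 2).
That gives 5 winning moves.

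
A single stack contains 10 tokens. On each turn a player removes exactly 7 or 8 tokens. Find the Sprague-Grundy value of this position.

1

Compute g(0), g(1), … for moves {7, 8}:
g(0) = mex{} = 0
g(1) = mex{} = 0
g(2) = mex{} = 0
g(3) = mex{} = 0
g(4) = mex{} = 0
g(5) = mex{} = 0
g(6) = mex{} = 0
g(7) = mex{0} = 1
g(8) = mex{0} = 1
g(9) = mex{0} = 1
g(10) = mex{0} = 1
So g(10) = 1.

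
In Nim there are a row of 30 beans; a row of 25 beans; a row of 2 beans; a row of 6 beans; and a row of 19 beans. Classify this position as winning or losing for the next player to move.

Winning position

Compute the nim-sum pairwise:
30 ^ 25 = 7
7 ^ 2 = 5
5 ^ 6 = 3
3 ^ 19 = 16
The nim-sum is 16 ≠ 0, so this is an N-position: the player to move can win.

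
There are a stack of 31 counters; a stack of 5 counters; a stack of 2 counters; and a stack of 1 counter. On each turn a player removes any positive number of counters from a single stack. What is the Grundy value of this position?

Bitwise XOR of the heap sizes:
  11111  (31)
  00101  (5)
  00010  (2)
  00001  (1)
  -----
  11001  (25)

25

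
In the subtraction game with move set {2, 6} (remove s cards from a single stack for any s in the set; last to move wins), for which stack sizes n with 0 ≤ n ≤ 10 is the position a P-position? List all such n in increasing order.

0, 1, 4, 5, 8, 9

Compute g(0), g(1), … for moves {2, 6}:
k:     0  1  2  3  4  5  6  7  8  9 10
g(k):  0  0  1  1  0  0  1  1  0  0  1
The P-positions (g = 0) in 0..10 are 0, 1, 4, 5, 8, 9.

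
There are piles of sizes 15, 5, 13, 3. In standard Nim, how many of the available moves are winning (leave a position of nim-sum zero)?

Nim-sum: 15 XOR 5 XOR 13 XOR 3 = 4.
The overall nim-sum is X = 4. A pile of size p has a winning move iff p XOR X < p (reduce it to p XOR X).
  15: 15 XOR 4 = 11 < 15 — winning move (to 11).
  5: 5 XOR 4 = 1 < 5 — winning move (to 1).
  13: 13 XOR 4 = 9 < 13 — winning move (to 9).
  3: 3 XOR 4 = 7 ≥ 3 — no move.
That gives 3 winning moves.

3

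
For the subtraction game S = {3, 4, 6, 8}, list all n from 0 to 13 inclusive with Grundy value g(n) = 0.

0, 1, 2, 11, 12, 13

Compute g(0), g(1), … for moves {3, 4, 6, 8}:
g(0) = mex{} = 0
g(1) = mex{} = 0
g(2) = mex{} = 0
g(3) = mex{0} = 1
g(4) = mex{0} = 1
g(5) = mex{0} = 1
g(6) = mex{0,1} = 2
g(7) = mex{0,1} = 2
g(8) = mex{0,1} = 2
g(9) = mex{0,1,2} = 3
g(10) = mex{0,1,2} = 3
g(11) = mex{1,2} = 0
g(12) = mex{1,2,3} = 0
g(13) = mex{1,2,3} = 0
The P-positions (g = 0) in 0..13 are 0, 1, 2, 11, 12, 13.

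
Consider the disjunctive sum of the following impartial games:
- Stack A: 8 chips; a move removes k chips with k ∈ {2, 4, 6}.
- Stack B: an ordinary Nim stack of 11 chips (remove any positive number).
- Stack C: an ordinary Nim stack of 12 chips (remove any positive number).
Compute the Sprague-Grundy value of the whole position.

7

Grundy values for stack A (subtraction set {2, 4, 6}):
k:     0  1  2  3  4  5  6  7  8
g(k):  0  0  1  1  2  2  3  3  0
So g(8) = 0.
Stack B is a plain Nim stack of size 11, so its Grundy value is 11.
Stack C is a plain Nim stack of size 12, so its Grundy value is 12.
By the Sprague-Grundy theorem, the Grundy value of a sum of independent games is the XOR of the component values.
Combined value = 0 ⊕ 11 ⊕ 12 = 7.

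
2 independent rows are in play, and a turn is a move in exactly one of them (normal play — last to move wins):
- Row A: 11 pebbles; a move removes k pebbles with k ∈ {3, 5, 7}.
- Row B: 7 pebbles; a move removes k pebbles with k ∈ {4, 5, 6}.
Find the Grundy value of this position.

1

Build the Grundy sequence for row A with g(k) = mex{g(k−s) : s ∈ {3, 5, 7}, s ≤ k}:
g(0) = mex{} = 0
g(1) = mex{} = 0
g(2) = mex{} = 0
g(3) = mex{0} = 1
g(4) = mex{0} = 1
g(5) = mex{0} = 1
g(6) = mex{0,1} = 2
g(7) = mex{0,1} = 2
g(8) = mex{0,1} = 2
g(9) = mex{0,1,2} = 3
g(10) = mex{1,2} = 0
g(11) = mex{1,2} = 0
So g(11) = 0.
Grundy values for row B (subtraction set {4, 5, 6}):
k:     0  1  2  3  4  5  6  7
g(k):  0  0  0  0  1  1  1  1
So g(7) = 1.
By the Sprague-Grundy theorem, the Grundy value of a sum of independent games is the XOR of the component values.
Combined value = 0 ⊕ 1 = 1.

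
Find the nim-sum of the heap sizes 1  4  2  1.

Nim-sum: 1 ⊕ 4 ⊕ 2 ⊕ 1 = 6.

6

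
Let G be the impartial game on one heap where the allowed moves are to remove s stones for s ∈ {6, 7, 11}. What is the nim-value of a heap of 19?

0

Compute g(0), g(1), … for moves {6, 7, 11}:
k:     0  1  2  3  4  5  6  7  8  9 10 11 12 13 14 15 16 17 18 19
g(k):  0  0  0  0  0  0  1  1  1  1  1  1  2  2  2  2  2  0  0  0
So g(19) = 0.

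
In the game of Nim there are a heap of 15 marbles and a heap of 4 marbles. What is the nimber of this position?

11

Nim-sum: 15 ⊕ 4 = 11.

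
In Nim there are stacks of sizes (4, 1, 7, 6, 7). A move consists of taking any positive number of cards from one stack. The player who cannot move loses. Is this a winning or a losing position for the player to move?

Nim-sum: 4 XOR 1 XOR 7 XOR 6 XOR 7 = 3.
The nim-sum is 3 ≠ 0, so this is an N-position: the player to move can win.

Winning position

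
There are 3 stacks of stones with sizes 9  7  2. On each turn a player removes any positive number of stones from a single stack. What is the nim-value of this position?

Compute the nim-sum pairwise:
9 ⊕ 7 = 14
14 ⊕ 2 = 12

12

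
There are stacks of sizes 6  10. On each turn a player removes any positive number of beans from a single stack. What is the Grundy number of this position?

Compute the nim-sum pairwise:
6 ⊕ 10 = 12

12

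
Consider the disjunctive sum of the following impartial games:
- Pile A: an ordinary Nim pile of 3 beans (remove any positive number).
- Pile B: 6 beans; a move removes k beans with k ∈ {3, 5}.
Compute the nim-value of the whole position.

1

Pile A is a plain Nim pile of size 3, so its Grundy value is 3.
For pile B, compute g(0), g(1), … with moves {3, 5}:
g(0) = mex{} = 0
g(1) = mex{} = 0
g(2) = mex{} = 0
g(3) = mex{0} = 1
g(4) = mex{0} = 1
g(5) = mex{0} = 1
g(6) = mex{0,1} = 2
So g(6) = 2.
The value of a disjunctive sum is the nim-sum of the parts.
Combined value = 3 XOR 2 = 1.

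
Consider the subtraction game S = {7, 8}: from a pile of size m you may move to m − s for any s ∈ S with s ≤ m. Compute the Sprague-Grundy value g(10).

1

Compute g(0), g(1), … for moves {7, 8}:
k:     0  1  2  3  4  5  6  7  8  9 10
g(k):  0  0  0  0  0  0  0  1  1  1  1
So g(10) = 1.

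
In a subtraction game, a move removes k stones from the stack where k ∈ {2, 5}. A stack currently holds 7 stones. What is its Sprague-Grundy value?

0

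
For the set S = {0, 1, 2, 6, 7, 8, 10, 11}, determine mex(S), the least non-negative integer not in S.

3

The values 0, 1, 2 are all present; 3 is the first non-negative integer missing from the set.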